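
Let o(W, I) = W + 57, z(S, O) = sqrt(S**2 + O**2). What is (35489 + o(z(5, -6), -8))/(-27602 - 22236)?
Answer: -17773/24919 - sqrt(61)/49838 ≈ -0.71339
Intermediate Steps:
z(S, O) = sqrt(O**2 + S**2)
o(W, I) = 57 + W
(35489 + o(z(5, -6), -8))/(-27602 - 22236) = (35489 + (57 + sqrt((-6)**2 + 5**2)))/(-27602 - 22236) = (35489 + (57 + sqrt(36 + 25)))/(-49838) = (35489 + (57 + sqrt(61)))*(-1/49838) = (35546 + sqrt(61))*(-1/49838) = -17773/24919 - sqrt(61)/49838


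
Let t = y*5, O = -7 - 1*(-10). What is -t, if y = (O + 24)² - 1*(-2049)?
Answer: -13890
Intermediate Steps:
O = 3 (O = -7 + 10 = 3)
y = 2778 (y = (3 + 24)² - 1*(-2049) = 27² + 2049 = 729 + 2049 = 2778)
t = 13890 (t = 2778*5 = 13890)
-t = -1*13890 = -13890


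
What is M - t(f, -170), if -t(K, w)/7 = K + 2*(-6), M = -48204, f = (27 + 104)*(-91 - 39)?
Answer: -167498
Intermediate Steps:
f = -17030 (f = 131*(-130) = -17030)
t(K, w) = 84 - 7*K (t(K, w) = -7*(K + 2*(-6)) = -7*(K - 12) = -7*(-12 + K) = 84 - 7*K)
M - t(f, -170) = -48204 - (84 - 7*(-17030)) = -48204 - (84 + 119210) = -48204 - 1*119294 = -48204 - 119294 = -167498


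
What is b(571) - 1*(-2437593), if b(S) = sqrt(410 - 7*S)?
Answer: 2437593 + I*sqrt(3587) ≈ 2.4376e+6 + 59.892*I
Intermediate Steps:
b(571) - 1*(-2437593) = sqrt(410 - 7*571) - 1*(-2437593) = sqrt(410 - 3997) + 2437593 = sqrt(-3587) + 2437593 = I*sqrt(3587) + 2437593 = 2437593 + I*sqrt(3587)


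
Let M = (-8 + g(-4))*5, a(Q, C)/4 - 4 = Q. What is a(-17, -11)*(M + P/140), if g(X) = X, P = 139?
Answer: 107393/35 ≈ 3068.4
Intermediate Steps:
a(Q, C) = 16 + 4*Q
M = -60 (M = (-8 - 4)*5 = -12*5 = -60)
a(-17, -11)*(M + P/140) = (16 + 4*(-17))*(-60 + 139/140) = (16 - 68)*(-60 + 139*(1/140)) = -52*(-60 + 139/140) = -52*(-8261/140) = 107393/35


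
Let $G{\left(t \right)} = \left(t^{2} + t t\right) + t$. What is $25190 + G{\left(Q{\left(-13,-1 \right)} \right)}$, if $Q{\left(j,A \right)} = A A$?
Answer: $25193$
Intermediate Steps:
$Q{\left(j,A \right)} = A^{2}$
$G{\left(t \right)} = t + 2 t^{2}$ ($G{\left(t \right)} = \left(t^{2} + t^{2}\right) + t = 2 t^{2} + t = t + 2 t^{2}$)
$25190 + G{\left(Q{\left(-13,-1 \right)} \right)} = 25190 + \left(-1\right)^{2} \left(1 + 2 \left(-1\right)^{2}\right) = 25190 + 1 \left(1 + 2 \cdot 1\right) = 25190 + 1 \left(1 + 2\right) = 25190 + 1 \cdot 3 = 25190 + 3 = 25193$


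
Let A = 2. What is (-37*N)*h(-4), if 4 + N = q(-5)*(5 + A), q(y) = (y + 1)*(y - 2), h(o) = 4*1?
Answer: -28416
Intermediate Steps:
h(o) = 4
q(y) = (1 + y)*(-2 + y)
N = 192 (N = -4 + (-2 + (-5)**2 - 1*(-5))*(5 + 2) = -4 + (-2 + 25 + 5)*7 = -4 + 28*7 = -4 + 196 = 192)
(-37*N)*h(-4) = -37*192*4 = -7104*4 = -28416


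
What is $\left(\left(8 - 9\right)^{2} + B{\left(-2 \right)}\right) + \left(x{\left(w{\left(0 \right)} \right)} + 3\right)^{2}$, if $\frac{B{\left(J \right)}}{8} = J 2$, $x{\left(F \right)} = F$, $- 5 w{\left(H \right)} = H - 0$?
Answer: $-22$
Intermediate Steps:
$w{\left(H \right)} = - \frac{H}{5}$ ($w{\left(H \right)} = - \frac{H - 0}{5} = - \frac{H + 0}{5} = - \frac{H}{5}$)
$B{\left(J \right)} = 16 J$ ($B{\left(J \right)} = 8 J 2 = 8 \cdot 2 J = 16 J$)
$\left(\left(8 - 9\right)^{2} + B{\left(-2 \right)}\right) + \left(x{\left(w{\left(0 \right)} \right)} + 3\right)^{2} = \left(\left(8 - 9\right)^{2} + 16 \left(-2\right)\right) + \left(\left(- \frac{1}{5}\right) 0 + 3\right)^{2} = \left(\left(-1\right)^{2} - 32\right) + \left(0 + 3\right)^{2} = \left(1 - 32\right) + 3^{2} = -31 + 9 = -22$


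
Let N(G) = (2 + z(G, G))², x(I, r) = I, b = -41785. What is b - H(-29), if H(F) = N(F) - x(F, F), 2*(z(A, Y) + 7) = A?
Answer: -168777/4 ≈ -42194.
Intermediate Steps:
z(A, Y) = -7 + A/2
N(G) = (-5 + G/2)² (N(G) = (2 + (-7 + G/2))² = (-5 + G/2)²)
H(F) = -F + (-10 + F)²/4 (H(F) = (-10 + F)²/4 - F = -F + (-10 + F)²/4)
b - H(-29) = -41785 - (-1*(-29) + (-10 - 29)²/4) = -41785 - (29 + (¼)*(-39)²) = -41785 - (29 + (¼)*1521) = -41785 - (29 + 1521/4) = -41785 - 1*1637/4 = -41785 - 1637/4 = -168777/4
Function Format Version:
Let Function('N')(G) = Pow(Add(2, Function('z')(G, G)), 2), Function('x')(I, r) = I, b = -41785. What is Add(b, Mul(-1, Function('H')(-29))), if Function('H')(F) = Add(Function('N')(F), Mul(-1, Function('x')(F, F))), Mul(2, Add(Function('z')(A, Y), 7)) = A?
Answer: Rational(-168777, 4) ≈ -42194.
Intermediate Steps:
Function('z')(A, Y) = Add(-7, Mul(Rational(1, 2), A))
Function('N')(G) = Pow(Add(-5, Mul(Rational(1, 2), G)), 2) (Function('N')(G) = Pow(Add(2, Add(-7, Mul(Rational(1, 2), G))), 2) = Pow(Add(-5, Mul(Rational(1, 2), G)), 2))
Function('H')(F) = Add(Mul(-1, F), Mul(Rational(1, 4), Pow(Add(-10, F), 2))) (Function('H')(F) = Add(Mul(Rational(1, 4), Pow(Add(-10, F), 2)), Mul(-1, F)) = Add(Mul(-1, F), Mul(Rational(1, 4), Pow(Add(-10, F), 2))))
Add(b, Mul(-1, Function('H')(-29))) = Add(-41785, Mul(-1, Add(Mul(-1, -29), Mul(Rational(1, 4), Pow(Add(-10, -29), 2))))) = Add(-41785, Mul(-1, Add(29, Mul(Rational(1, 4), Pow(-39, 2))))) = Add(-41785, Mul(-1, Add(29, Mul(Rational(1, 4), 1521)))) = Add(-41785, Mul(-1, Add(29, Rational(1521, 4)))) = Add(-41785, Mul(-1, Rational(1637, 4))) = Add(-41785, Rational(-1637, 4)) = Rational(-168777, 4)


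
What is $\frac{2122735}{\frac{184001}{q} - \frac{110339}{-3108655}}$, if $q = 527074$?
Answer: $\frac{3478082671498060450}{630152446741} \approx 5.5194 \cdot 10^{6}$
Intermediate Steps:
$\frac{2122735}{\frac{184001}{q} - \frac{110339}{-3108655}} = \frac{2122735}{\frac{184001}{527074} - \frac{110339}{-3108655}} = \frac{2122735}{184001 \cdot \frac{1}{527074} - - \frac{110339}{3108655}} = \frac{2122735}{\frac{184001}{527074} + \frac{110339}{3108655}} = \frac{2122735}{\frac{630152446741}{1638491225470}} = 2122735 \cdot \frac{1638491225470}{630152446741} = \frac{3478082671498060450}{630152446741}$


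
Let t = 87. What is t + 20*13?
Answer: 347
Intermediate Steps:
t + 20*13 = 87 + 20*13 = 87 + 260 = 347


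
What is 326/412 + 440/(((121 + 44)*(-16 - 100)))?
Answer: 13769/17922 ≈ 0.76827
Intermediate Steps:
326/412 + 440/(((121 + 44)*(-16 - 100))) = 326*(1/412) + 440/((165*(-116))) = 163/206 + 440/(-19140) = 163/206 + 440*(-1/19140) = 163/206 - 2/87 = 13769/17922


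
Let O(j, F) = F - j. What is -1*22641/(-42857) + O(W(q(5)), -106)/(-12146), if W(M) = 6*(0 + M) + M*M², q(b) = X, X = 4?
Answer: 141655922/260270561 ≈ 0.54426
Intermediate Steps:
q(b) = 4
W(M) = M³ + 6*M (W(M) = 6*M + M³ = M³ + 6*M)
-1*22641/(-42857) + O(W(q(5)), -106)/(-12146) = -1*22641/(-42857) + (-106 - 4*(6 + 4²))/(-12146) = -22641*(-1/42857) + (-106 - 4*(6 + 16))*(-1/12146) = 22641/42857 + (-106 - 4*22)*(-1/12146) = 22641/42857 + (-106 - 1*88)*(-1/12146) = 22641/42857 + (-106 - 88)*(-1/12146) = 22641/42857 - 194*(-1/12146) = 22641/42857 + 97/6073 = 141655922/260270561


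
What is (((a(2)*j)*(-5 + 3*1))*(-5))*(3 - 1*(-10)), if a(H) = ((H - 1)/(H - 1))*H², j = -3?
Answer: -1560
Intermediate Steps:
a(H) = H² (a(H) = ((-1 + H)/(-1 + H))*H² = 1*H² = H²)
(((a(2)*j)*(-5 + 3*1))*(-5))*(3 - 1*(-10)) = (((2²*(-3))*(-5 + 3*1))*(-5))*(3 - 1*(-10)) = (((4*(-3))*(-5 + 3))*(-5))*(3 + 10) = (-12*(-2)*(-5))*13 = (24*(-5))*13 = -120*13 = -1560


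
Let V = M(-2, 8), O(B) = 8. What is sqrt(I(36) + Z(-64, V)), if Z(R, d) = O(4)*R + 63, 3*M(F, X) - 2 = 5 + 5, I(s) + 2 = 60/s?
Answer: 2*I*sqrt(1011)/3 ≈ 21.197*I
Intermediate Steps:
I(s) = -2 + 60/s
M(F, X) = 4 (M(F, X) = 2/3 + (5 + 5)/3 = 2/3 + (1/3)*10 = 2/3 + 10/3 = 4)
V = 4
Z(R, d) = 63 + 8*R (Z(R, d) = 8*R + 63 = 63 + 8*R)
sqrt(I(36) + Z(-64, V)) = sqrt((-2 + 60/36) + (63 + 8*(-64))) = sqrt((-2 + 60*(1/36)) + (63 - 512)) = sqrt((-2 + 5/3) - 449) = sqrt(-1/3 - 449) = sqrt(-1348/3) = 2*I*sqrt(1011)/3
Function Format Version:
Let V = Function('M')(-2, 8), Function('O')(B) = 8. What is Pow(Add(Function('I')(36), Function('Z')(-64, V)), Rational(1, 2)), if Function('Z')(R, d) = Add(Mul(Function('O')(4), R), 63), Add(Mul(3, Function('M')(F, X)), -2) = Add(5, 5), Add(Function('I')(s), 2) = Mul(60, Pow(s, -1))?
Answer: Mul(Rational(2, 3), I, Pow(1011, Rational(1, 2))) ≈ Mul(21.197, I)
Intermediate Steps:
Function('I')(s) = Add(-2, Mul(60, Pow(s, -1)))
Function('M')(F, X) = 4 (Function('M')(F, X) = Add(Rational(2, 3), Mul(Rational(1, 3), Add(5, 5))) = Add(Rational(2, 3), Mul(Rational(1, 3), 10)) = Add(Rational(2, 3), Rational(10, 3)) = 4)
V = 4
Function('Z')(R, d) = Add(63, Mul(8, R)) (Function('Z')(R, d) = Add(Mul(8, R), 63) = Add(63, Mul(8, R)))
Pow(Add(Function('I')(36), Function('Z')(-64, V)), Rational(1, 2)) = Pow(Add(Add(-2, Mul(60, Pow(36, -1))), Add(63, Mul(8, -64))), Rational(1, 2)) = Pow(Add(Add(-2, Mul(60, Rational(1, 36))), Add(63, -512)), Rational(1, 2)) = Pow(Add(Add(-2, Rational(5, 3)), -449), Rational(1, 2)) = Pow(Add(Rational(-1, 3), -449), Rational(1, 2)) = Pow(Rational(-1348, 3), Rational(1, 2)) = Mul(Rational(2, 3), I, Pow(1011, Rational(1, 2)))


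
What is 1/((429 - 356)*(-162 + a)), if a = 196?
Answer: 1/2482 ≈ 0.00040290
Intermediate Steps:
1/((429 - 356)*(-162 + a)) = 1/((429 - 356)*(-162 + 196)) = 1/(73*34) = 1/2482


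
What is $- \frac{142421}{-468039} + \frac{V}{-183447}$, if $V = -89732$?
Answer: $\frac{2064387295}{2601828801} \approx 0.79344$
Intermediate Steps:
$- \frac{142421}{-468039} + \frac{V}{-183447} = - \frac{142421}{-468039} - \frac{89732}{-183447} = \left(-142421\right) \left(- \frac{1}{468039}\right) - - \frac{89732}{183447} = \frac{142421}{468039} + \frac{89732}{183447} = \frac{2064387295}{2601828801}$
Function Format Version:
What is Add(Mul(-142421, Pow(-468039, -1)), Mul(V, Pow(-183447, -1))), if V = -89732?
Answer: Rational(2064387295, 2601828801) ≈ 0.79344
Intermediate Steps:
Add(Mul(-142421, Pow(-468039, -1)), Mul(V, Pow(-183447, -1))) = Add(Mul(-142421, Pow(-468039, -1)), Mul(-89732, Pow(-183447, -1))) = Add(Mul(-142421, Rational(-1, 468039)), Mul(-89732, Rational(-1, 183447))) = Add(Rational(142421, 468039), Rational(89732, 183447)) = Rational(2064387295, 2601828801)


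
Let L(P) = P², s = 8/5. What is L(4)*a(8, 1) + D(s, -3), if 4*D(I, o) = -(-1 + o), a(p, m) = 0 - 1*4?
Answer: -63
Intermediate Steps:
a(p, m) = -4 (a(p, m) = 0 - 4 = -4)
s = 8/5 (s = 8*(⅕) = 8/5 ≈ 1.6000)
D(I, o) = ¼ - o/4 (D(I, o) = (-(-1 + o))/4 = (1 - o)/4 = ¼ - o/4)
L(4)*a(8, 1) + D(s, -3) = 4²*(-4) + (¼ - ¼*(-3)) = 16*(-4) + (¼ + ¾) = -64 + 1 = -63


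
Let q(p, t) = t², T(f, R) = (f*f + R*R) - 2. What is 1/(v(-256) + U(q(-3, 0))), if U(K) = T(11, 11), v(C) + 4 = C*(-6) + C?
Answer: 1/1516 ≈ 0.00065963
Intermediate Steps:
v(C) = -4 - 5*C (v(C) = -4 + (C*(-6) + C) = -4 + (-6*C + C) = -4 - 5*C)
T(f, R) = -2 + R² + f² (T(f, R) = (f² + R²) - 2 = (R² + f²) - 2 = -2 + R² + f²)
U(K) = 240 (U(K) = -2 + 11² + 11² = -2 + 121 + 121 = 240)
1/(v(-256) + U(q(-3, 0))) = 1/((-4 - 5*(-256)) + 240) = 1/((-4 + 1280) + 240) = 1/(1276 + 240) = 1/1516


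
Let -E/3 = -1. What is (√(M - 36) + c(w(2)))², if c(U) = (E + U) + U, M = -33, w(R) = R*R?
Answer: (11 + I*√69)² ≈ 52.0 + 182.75*I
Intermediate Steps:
w(R) = R²
E = 3 (E = -3*(-1) = 3)
c(U) = 3 + 2*U (c(U) = (3 + U) + U = 3 + 2*U)
(√(M - 36) + c(w(2)))² = (√(-33 - 36) + (3 + 2*2²))² = (√(-69) + (3 + 2*4))² = (I*√69 + (3 + 8))² = (I*√69 + 11)² = (11 + I*√69)²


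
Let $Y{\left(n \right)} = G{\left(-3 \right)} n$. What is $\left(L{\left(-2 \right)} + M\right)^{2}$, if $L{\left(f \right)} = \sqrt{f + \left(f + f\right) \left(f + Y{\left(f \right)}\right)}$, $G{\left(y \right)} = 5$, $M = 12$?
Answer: $\left(12 + \sqrt{46}\right)^{2} \approx 352.78$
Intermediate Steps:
$Y{\left(n \right)} = 5 n$
$L{\left(f \right)} = \sqrt{f + 12 f^{2}}$ ($L{\left(f \right)} = \sqrt{f + \left(f + f\right) \left(f + 5 f\right)} = \sqrt{f + 2 f 6 f} = \sqrt{f + 12 f^{2}}$)
$\left(L{\left(-2 \right)} + M\right)^{2} = \left(\sqrt{- 2 \left(1 + 12 \left(-2\right)\right)} + 12\right)^{2} = \left(\sqrt{- 2 \left(1 - 24\right)} + 12\right)^{2} = \left(\sqrt{\left(-2\right) \left(-23\right)} + 12\right)^{2} = \left(\sqrt{46} + 12\right)^{2} = \left(12 + \sqrt{46}\right)^{2}$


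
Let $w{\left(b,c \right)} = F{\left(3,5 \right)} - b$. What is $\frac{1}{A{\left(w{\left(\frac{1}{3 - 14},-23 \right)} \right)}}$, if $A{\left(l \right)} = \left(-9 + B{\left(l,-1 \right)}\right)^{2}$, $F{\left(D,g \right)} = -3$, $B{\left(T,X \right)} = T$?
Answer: $\frac{121}{17161} \approx 0.0070509$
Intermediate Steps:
$w{\left(b,c \right)} = -3 - b$
$A{\left(l \right)} = \left(-9 + l\right)^{2}$
$\frac{1}{A{\left(w{\left(\frac{1}{3 - 14},-23 \right)} \right)}} = \frac{1}{\left(-9 - \left(3 + \frac{1}{3 - 14}\right)\right)^{2}} = \frac{1}{\left(-9 - \frac{32}{11}\right)^{2}} = \frac{1}{\left(- \frac{131}{11}\right)^{2}} = \frac{1}{\frac{17161}{121}} = \frac{121}{17161}$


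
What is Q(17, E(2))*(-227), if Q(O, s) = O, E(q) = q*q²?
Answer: -3859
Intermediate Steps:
E(q) = q³
Q(17, E(2))*(-227) = 17*(-227) = -3859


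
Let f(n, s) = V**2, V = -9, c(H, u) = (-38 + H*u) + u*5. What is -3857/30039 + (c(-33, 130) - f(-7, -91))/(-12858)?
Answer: 1110935/6776166 ≈ 0.16395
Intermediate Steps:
c(H, u) = -38 + 5*u + H*u (c(H, u) = (-38 + H*u) + 5*u = -38 + 5*u + H*u)
f(n, s) = 81 (f(n, s) = (-9)**2 = 81)
-3857/30039 + (c(-33, 130) - f(-7, -91))/(-12858) = -3857/30039 + ((-38 + 5*130 - 33*130) - 1*81)/(-12858) = -3857*1/30039 + ((-38 + 650 - 4290) - 81)*(-1/12858) = -203/1581 + (-3678 - 81)*(-1/12858) = -203/1581 - 3759*(-1/12858) = -203/1581 + 1253/4286 = 1110935/6776166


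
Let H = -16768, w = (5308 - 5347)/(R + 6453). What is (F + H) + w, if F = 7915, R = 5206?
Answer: -103217166/11659 ≈ -8853.0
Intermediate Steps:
w = -39/11659 (w = (5308 - 5347)/(5206 + 6453) = -39/11659 ≈ -0.0033451)
(F + H) + w = (7915 - 16768) - 39/11659 = -8853 - 39/11659 = -103217166/11659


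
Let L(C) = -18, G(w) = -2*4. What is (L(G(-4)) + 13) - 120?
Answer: -125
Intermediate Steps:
G(w) = -8
(L(G(-4)) + 13) - 120 = (-18 + 13) - 120 = -5 - 120 = -125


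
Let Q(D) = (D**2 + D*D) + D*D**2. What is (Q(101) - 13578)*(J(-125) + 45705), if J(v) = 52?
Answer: 47455728625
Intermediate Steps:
Q(D) = D**3 + 2*D**2 (Q(D) = (D**2 + D**2) + D**3 = 2*D**2 + D**3 = D**3 + 2*D**2)
(Q(101) - 13578)*(J(-125) + 45705) = (101**2*(2 + 101) - 13578)*(52 + 45705) = (10201*103 - 13578)*45757 = (1050703 - 13578)*45757 = 1037125*45757 = 47455728625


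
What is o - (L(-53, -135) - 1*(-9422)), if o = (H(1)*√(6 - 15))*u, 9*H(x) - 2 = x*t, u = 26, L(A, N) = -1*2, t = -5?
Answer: -9420 - 26*I ≈ -9420.0 - 26.0*I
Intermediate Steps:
L(A, N) = -2
H(x) = 2/9 - 5*x/9 (H(x) = 2/9 + (x*(-5))/9 = 2/9 + (-5*x)/9 = 2/9 - 5*x/9)
o = -26*I (o = ((2/9 - 5/9*1)*√(6 - 15))*26 = ((2/9 - 5/9)*√(-9))*26 = -I*26 = -26*I ≈ -26.0*I)
o - (L(-53, -135) - 1*(-9422)) = -26*I - (-2 - 1*(-9422)) = -26*I - (-2 + 9422) = -26*I - 1*9420 = -26*I - 9420 = -9420 - 26*I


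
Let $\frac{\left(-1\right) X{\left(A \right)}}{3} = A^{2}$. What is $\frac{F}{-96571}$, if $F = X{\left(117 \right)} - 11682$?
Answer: $\frac{52749}{96571} \approx 0.54622$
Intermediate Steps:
$X{\left(A \right)} = - 3 A^{2}$
$F = -52749$ ($F = - 3 \cdot 117^{2} - 11682 = \left(-3\right) 13689 - 11682 = -41067 - 11682 = -52749$)
$\frac{F}{-96571} = - \frac{52749}{-96571} = \left(-52749\right) \left(- \frac{1}{96571}\right) = \frac{52749}{96571}$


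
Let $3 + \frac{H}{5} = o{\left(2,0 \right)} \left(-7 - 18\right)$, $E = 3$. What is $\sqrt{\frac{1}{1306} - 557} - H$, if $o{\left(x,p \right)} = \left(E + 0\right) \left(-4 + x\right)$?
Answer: $-735 + \frac{i \sqrt{950037946}}{1306} \approx -735.0 + 23.601 i$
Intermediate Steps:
$o{\left(x,p \right)} = -12 + 3 x$ ($o{\left(x,p \right)} = \left(3 + 0\right) \left(-4 + x\right) = 3 \left(-4 + x\right) = -12 + 3 x$)
$H = 735$ ($H = -15 + 5 \left(-12 + 3 \cdot 2\right) \left(-7 - 18\right) = -15 + 5 \left(-12 + 6\right) \left(-25\right) = -15 + 5 \left(\left(-6\right) \left(-25\right)\right) = -15 + 5 \cdot 150 = -15 + 750 = 735$)
$\sqrt{\frac{1}{1306} - 557} - H = \sqrt{\frac{1}{1306} - 557} - 735 = \sqrt{- \frac{727441}{1306}} - 735 = \frac{i \sqrt{950037946}}{1306} - 735 = -735 + \frac{i \sqrt{950037946}}{1306}$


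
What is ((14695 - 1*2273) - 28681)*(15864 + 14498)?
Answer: -493655758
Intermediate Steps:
((14695 - 1*2273) - 28681)*(15864 + 14498) = ((14695 - 2273) - 28681)*30362 = (12422 - 28681)*30362 = -16259*30362 = -493655758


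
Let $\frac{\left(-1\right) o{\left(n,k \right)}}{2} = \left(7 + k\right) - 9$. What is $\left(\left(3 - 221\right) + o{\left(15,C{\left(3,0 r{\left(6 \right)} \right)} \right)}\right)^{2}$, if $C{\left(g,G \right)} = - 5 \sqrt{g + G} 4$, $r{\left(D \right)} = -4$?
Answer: $50596 - 17120 \sqrt{3} \approx 20943.0$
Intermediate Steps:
$C{\left(g,G \right)} = - 20 \sqrt{G + g}$ ($C{\left(g,G \right)} = - 5 \sqrt{G + g} 4 = - 20 \sqrt{G + g}$)
$o{\left(n,k \right)} = 4 - 2 k$ ($o{\left(n,k \right)} = - 2 \left(\left(7 + k\right) - 9\right) = - 2 \left(-2 + k\right) = 4 - 2 k$)
$\left(\left(3 - 221\right) + o{\left(15,C{\left(3,0 r{\left(6 \right)} \right)} \right)}\right)^{2} = \left(\left(3 - 221\right) - \left(-4 + 2 \left(- 20 \sqrt{0 \left(-4\right) + 3}\right)\right)\right)^{2} = \left(\left(3 - 221\right) - \left(-4 + 2 \left(- 20 \sqrt{0 + 3}\right)\right)\right)^{2} = \left(-218 - \left(-4 + 2 \left(- 20 \sqrt{3}\right)\right)\right)^{2} = \left(-218 + \left(4 + 40 \sqrt{3}\right)\right)^{2} = \left(-214 + 40 \sqrt{3}\right)^{2}$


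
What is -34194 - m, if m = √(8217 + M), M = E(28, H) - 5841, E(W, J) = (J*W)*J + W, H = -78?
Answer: -34194 - 2*√43189 ≈ -34610.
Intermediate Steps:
E(W, J) = W + W*J² (E(W, J) = W*J² + W = W + W*J²)
M = 164539 (M = 28*(1 + (-78)²) - 5841 = 28*(1 + 6084) - 5841 = 28*6085 - 5841 = 170380 - 5841 = 164539)
m = 2*√43189 (m = √(8217 + 164539) = √172756 = 2*√43189 ≈ 415.64)
-34194 - m = -34194 - 2*√43189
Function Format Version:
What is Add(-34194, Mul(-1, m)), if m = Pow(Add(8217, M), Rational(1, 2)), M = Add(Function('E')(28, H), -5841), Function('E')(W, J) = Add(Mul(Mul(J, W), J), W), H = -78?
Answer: Add(-34194, Mul(-2, Pow(43189, Rational(1, 2)))) ≈ -34610.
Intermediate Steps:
Function('E')(W, J) = Add(W, Mul(W, Pow(J, 2))) (Function('E')(W, J) = Add(Mul(W, Pow(J, 2)), W) = Add(W, Mul(W, Pow(J, 2))))
M = 164539 (M = Add(Mul(28, Add(1, Pow(-78, 2))), -5841) = Add(Mul(28, Add(1, 6084)), -5841) = Add(Mul(28, 6085), -5841) = Add(170380, -5841) = 164539)
m = Mul(2, Pow(43189, Rational(1, 2))) (m = Pow(Add(8217, 164539), Rational(1, 2)) = Pow(172756, Rational(1, 2)) = Mul(2, Pow(43189, Rational(1, 2))) ≈ 415.64)
Add(-34194, Mul(-1, m)) = Add(-34194, Mul(-1, Mul(2, Pow(43189, Rational(1, 2))))) = Add(-34194, Mul(-2, Pow(43189, Rational(1, 2))))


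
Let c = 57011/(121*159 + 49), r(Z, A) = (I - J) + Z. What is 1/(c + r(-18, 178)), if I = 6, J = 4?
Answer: -19288/251597 ≈ -0.076662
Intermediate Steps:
r(Z, A) = 2 + Z (r(Z, A) = (6 - 1*4) + Z = (6 - 4) + Z = 2 + Z)
c = 57011/19288 (c = 57011/(19239 + 49) = 57011/19288 ≈ 2.9558)
1/(c + r(-18, 178)) = 1/(57011/19288 + (2 - 18)) = 1/(57011/19288 - 16) = 1/(-251597/19288) = -19288/251597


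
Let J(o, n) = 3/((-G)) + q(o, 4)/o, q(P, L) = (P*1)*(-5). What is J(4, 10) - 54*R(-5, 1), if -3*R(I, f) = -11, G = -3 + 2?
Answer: -200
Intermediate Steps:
G = -1
R(I, f) = 11/3 (R(I, f) = -⅓*(-11) = 11/3)
q(P, L) = -5*P (q(P, L) = P*(-5) = -5*P)
J(o, n) = -2 (J(o, n) = 3/((-1*(-1))) + (-5*o)/o = 3/1 - 5 = 3*1 - 5 = 3 - 5 = -2)
J(4, 10) - 54*R(-5, 1) = -2 - 54*11/3 = -2 - 198 = -200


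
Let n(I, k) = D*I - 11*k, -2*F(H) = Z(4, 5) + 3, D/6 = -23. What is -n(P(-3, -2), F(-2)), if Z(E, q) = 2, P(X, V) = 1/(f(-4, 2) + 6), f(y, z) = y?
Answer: 83/2 ≈ 41.500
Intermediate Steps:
D = -138 (D = 6*(-23) = -138)
P(X, V) = 1/2 (P(X, V) = 1/(-4 + 6) = 1/2)
F(H) = -5/2 (F(H) = -(2 + 3)/2 = -1/2*5 = -5/2)
n(I, k) = -138*I - 11*k
-n(P(-3, -2), F(-2)) = -(-138*1/2 - 11*(-5/2)) = -(-69 + 55/2) = -1*(-83/2) = 83/2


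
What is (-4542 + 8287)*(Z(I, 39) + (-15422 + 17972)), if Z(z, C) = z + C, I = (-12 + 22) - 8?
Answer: 9703295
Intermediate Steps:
I = 2 (I = 10 - 8 = 2)
Z(z, C) = C + z
(-4542 + 8287)*(Z(I, 39) + (-15422 + 17972)) = (-4542 + 8287)*((39 + 2) + (-15422 + 17972)) = 3745*(41 + 2550) = 3745*2591 = 9703295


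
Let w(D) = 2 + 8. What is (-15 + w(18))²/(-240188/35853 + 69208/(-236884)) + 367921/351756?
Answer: -6605024304634433/2610821349841212 ≈ -2.5299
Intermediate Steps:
w(D) = 10
(-15 + w(18))²/(-240188/35853 + 69208/(-236884)) + 367921/351756 = (-15 + 10)²/(-240188/35853 + 69208/(-236884)) + 367921/351756 = (-5)²/(-240188*1/35853 + 69208*(-1/236884)) + 367921*(1/351756) = 25/(-240188/35853 - 17302/59221) + 367921/351756 = 25/(-14844502154/2123250513) + 367921/351756 = 25*(-2123250513/14844502154) + 367921/351756 = -53081262825/14844502154 + 367921/351756 = -6605024304634433/2610821349841212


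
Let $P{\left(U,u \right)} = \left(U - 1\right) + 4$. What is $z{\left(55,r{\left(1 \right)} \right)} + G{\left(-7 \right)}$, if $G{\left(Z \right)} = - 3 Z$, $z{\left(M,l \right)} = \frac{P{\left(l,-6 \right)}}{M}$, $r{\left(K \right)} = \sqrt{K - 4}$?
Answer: $\frac{1158}{55} + \frac{i \sqrt{3}}{55} \approx 21.055 + 0.031492 i$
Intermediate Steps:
$r{\left(K \right)} = \sqrt{-4 + K}$
$P{\left(U,u \right)} = 3 + U$ ($P{\left(U,u \right)} = \left(-1 + U\right) + 4 = 3 + U$)
$z{\left(M,l \right)} = \frac{3 + l}{M}$
$z{\left(55,r{\left(1 \right)} \right)} + G{\left(-7 \right)} = \frac{3 + \sqrt{-4 + 1}}{55} - -21 = \frac{3 + \sqrt{-3}}{55} + 21 = \frac{3 + i \sqrt{3}}{55} + 21 = \left(\frac{3}{55} + \frac{i \sqrt{3}}{55}\right) + 21 = \frac{1158}{55} + \frac{i \sqrt{3}}{55}$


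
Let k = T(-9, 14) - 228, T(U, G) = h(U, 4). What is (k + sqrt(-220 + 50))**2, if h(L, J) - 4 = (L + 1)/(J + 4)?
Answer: (-225 + I*sqrt(170))**2 ≈ 50455.0 - 5867.3*I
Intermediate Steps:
h(L, J) = 4 + (1 + L)/(4 + J) (h(L, J) = 4 + (L + 1)/(J + 4) = 4 + (1 + L)/(4 + J))
T(U, G) = 33/8 + U/8 (T(U, G) = (17 + U + 4*4)/(4 + 4) = (17 + U + 16)/8 = (33 + U)/8 = 33/8 + U/8)
k = -225 (k = (33/8 + (1/8)*(-9)) - 228 = (33/8 - 9/8) - 228 = 3 - 228 = -225)
(k + sqrt(-220 + 50))**2 = (-225 + sqrt(-220 + 50))**2 = (-225 + sqrt(-170))**2 = (-225 + I*sqrt(170))**2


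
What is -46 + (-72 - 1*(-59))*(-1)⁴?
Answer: -59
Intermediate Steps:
-46 + (-72 - 1*(-59))*(-1)⁴ = -46 + (-72 + 59)*1 = -46 - 13*1 = -46 - 13 = -59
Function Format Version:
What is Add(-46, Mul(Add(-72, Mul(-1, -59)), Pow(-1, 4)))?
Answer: -59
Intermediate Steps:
Add(-46, Mul(Add(-72, Mul(-1, -59)), Pow(-1, 4))) = Add(-46, Mul(Add(-72, 59), 1)) = Add(-46, Mul(-13, 1)) = Add(-46, -13) = -59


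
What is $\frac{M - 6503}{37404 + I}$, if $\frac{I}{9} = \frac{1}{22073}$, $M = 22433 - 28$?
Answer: $\frac{351004846}{825618501} \approx 0.42514$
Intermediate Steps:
$M = 22405$ ($M = 22433 - 28 = 22405$)
$I = \frac{9}{22073} \approx 0.00040774$
$\frac{M - 6503}{37404 + I} = \frac{22405 - 6503}{37404 + \frac{9}{22073}} = \frac{15902}{\frac{825618501}{22073}} = 15902 \cdot \frac{22073}{825618501} = \frac{351004846}{825618501}$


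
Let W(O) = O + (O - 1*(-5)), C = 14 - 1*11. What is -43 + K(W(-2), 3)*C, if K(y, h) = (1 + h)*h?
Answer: -7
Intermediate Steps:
C = 3 (C = 14 - 11 = 3)
W(O) = 5 + 2*O (W(O) = O + (O + 5) = O + (5 + O) = 5 + 2*O)
K(y, h) = h*(1 + h)
-43 + K(W(-2), 3)*C = -43 + (3*(1 + 3))*3 = -43 + (3*4)*3 = -43 + 12*3 = -43 + 36 = -7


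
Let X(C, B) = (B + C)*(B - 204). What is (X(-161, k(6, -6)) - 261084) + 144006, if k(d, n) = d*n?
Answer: -69798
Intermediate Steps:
X(C, B) = (-204 + B)*(B + C) (X(C, B) = (B + C)*(-204 + B) = (-204 + B)*(B + C))
(X(-161, k(6, -6)) - 261084) + 144006 = (((6*(-6))**2 - 1224*(-6) - 204*(-161) + (6*(-6))*(-161)) - 261084) + 144006 = (((-36)**2 - 204*(-36) + 32844 - 36*(-161)) - 261084) + 144006 = ((1296 + 7344 + 32844 + 5796) - 261084) + 144006 = (47280 - 261084) + 144006 = -213804 + 144006 = -69798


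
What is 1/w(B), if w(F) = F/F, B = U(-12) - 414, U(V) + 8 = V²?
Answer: 1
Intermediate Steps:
U(V) = -8 + V²
B = -278 (B = (-8 + (-12)²) - 414 = (-8 + 144) - 414 = 136 - 414 = -278)
w(F) = 1
1/w(B) = 1/1 = 1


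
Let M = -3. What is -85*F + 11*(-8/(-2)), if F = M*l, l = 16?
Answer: 4124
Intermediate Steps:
F = -48 (F = -3*16 = -48)
-85*F + 11*(-8/(-2)) = -85*(-48) + 11*(-8/(-2)) = 4080 + 11*(-8*(-½)) = 4080 + 11*4 = 4080 + 44 = 4124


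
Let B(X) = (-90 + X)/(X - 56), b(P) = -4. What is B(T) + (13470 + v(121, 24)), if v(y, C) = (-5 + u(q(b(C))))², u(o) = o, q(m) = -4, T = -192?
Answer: 1680465/124 ≈ 13552.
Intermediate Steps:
v(y, C) = 81 (v(y, C) = (-5 - 4)² = (-9)² = 81)
B(X) = (-90 + X)/(-56 + X)
B(T) + (13470 + v(121, 24)) = (-90 - 192)/(-56 - 192) + (13470 + 81) = -282/(-248) + 13551 = -1/248*(-282) + 13551 = 141/124 + 13551 = 1680465/124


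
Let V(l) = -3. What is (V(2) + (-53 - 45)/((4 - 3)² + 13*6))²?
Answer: 112225/6241 ≈ 17.982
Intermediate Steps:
(V(2) + (-53 - 45)/((4 - 3)² + 13*6))² = (-3 + (-53 - 45)/((4 - 3)² + 13*6))² = (-3 - 98/(1² + 78))² = (-3 - 98/(1 + 78))² = (-3 - 98/79)² = (-335/79)² = 112225/6241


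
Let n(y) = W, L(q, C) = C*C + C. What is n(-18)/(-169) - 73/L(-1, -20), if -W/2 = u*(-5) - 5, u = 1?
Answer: -19937/64220 ≈ -0.31045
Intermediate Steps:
L(q, C) = C + C**2 (L(q, C) = C**2 + C = C + C**2)
W = 20 (W = -2*(1*(-5) - 5) = -2*(-5 - 5) = -2*(-10) = 20)
n(y) = 20
n(-18)/(-169) - 73/L(-1, -20) = 20/(-169) - 73*(-1/(20*(1 - 20))) = 20*(-1/169) - 73/((-20*(-19))) = -20/169 - 73/380 = -19937/64220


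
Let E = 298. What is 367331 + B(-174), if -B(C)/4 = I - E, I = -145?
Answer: 369103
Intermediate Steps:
B(C) = 1772 (B(C) = -4*(-145 - 1*298) = -4*(-145 - 298) = -4*(-443) = 1772)
367331 + B(-174) = 367331 + 1772 = 369103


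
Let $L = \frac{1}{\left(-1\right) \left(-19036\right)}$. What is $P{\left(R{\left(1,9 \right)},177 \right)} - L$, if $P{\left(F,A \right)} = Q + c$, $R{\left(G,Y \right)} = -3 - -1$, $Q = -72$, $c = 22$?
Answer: $- \frac{951801}{19036} \approx -50.0$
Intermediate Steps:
$R{\left(G,Y \right)} = -2$ ($R{\left(G,Y \right)} = -3 + 1 = -2$)
$P{\left(F,A \right)} = -50$ ($P{\left(F,A \right)} = -72 + 22 = -50$)
$L = \frac{1}{19036} \approx 5.2532 \cdot 10^{-5}$
$P{\left(R{\left(1,9 \right)},177 \right)} - L = -50 - \frac{1}{19036} = - \frac{951801}{19036}$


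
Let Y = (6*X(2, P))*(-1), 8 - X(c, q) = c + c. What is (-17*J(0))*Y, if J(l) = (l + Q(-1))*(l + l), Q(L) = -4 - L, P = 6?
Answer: 0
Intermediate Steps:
X(c, q) = 8 - 2*c (X(c, q) = 8 - (c + c) = 8 - 2*c)
J(l) = 2*l*(-3 + l) (J(l) = (l + (-4 - 1*(-1)))*(l + l) = (l + (-4 + 1))*(2*l) = (l - 3)*(2*l) = (-3 + l)*(2*l) = 2*l*(-3 + l))
Y = -24 (Y = (6*(8 - 2*2))*(-1) = (6*(8 - 4))*(-1) = (6*4)*(-1) = 24*(-1) = -24)
(-17*J(0))*Y = -34*0*(-3 + 0)*(-24) = -34*0*(-3)*(-24) = -17*0*(-24) = 0*(-24) = 0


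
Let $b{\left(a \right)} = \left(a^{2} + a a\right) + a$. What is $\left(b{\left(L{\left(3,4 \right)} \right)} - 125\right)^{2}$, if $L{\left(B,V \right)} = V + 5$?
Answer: $2116$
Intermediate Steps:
$L{\left(B,V \right)} = 5 + V$
$b{\left(a \right)} = a + 2 a^{2}$ ($b{\left(a \right)} = \left(a^{2} + a^{2}\right) + a = 2 a^{2} + a = a + 2 a^{2}$)
$\left(b{\left(L{\left(3,4 \right)} \right)} - 125\right)^{2} = \left(\left(5 + 4\right) \left(1 + 2 \left(5 + 4\right)\right) - 125\right)^{2} = \left(9 \left(1 + 2 \cdot 9\right) - 125\right)^{2} = \left(9 \left(1 + 18\right) - 125\right)^{2} = \left(9 \cdot 19 - 125\right)^{2} = \left(171 - 125\right)^{2} = 46^{2} = 2116$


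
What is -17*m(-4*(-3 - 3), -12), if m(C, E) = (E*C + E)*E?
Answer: -61200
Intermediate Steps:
m(C, E) = E*(E + C*E) (m(C, E) = (C*E + E)*E = (E + C*E)*E = E*(E + C*E))
-17*m(-4*(-3 - 3), -12) = -17*(-12)²*(1 - 4*(-3 - 3)) = -2448*(1 - 4*(-6)) = -2448*(1 + 24) = -2448*25 = -17*3600 = -61200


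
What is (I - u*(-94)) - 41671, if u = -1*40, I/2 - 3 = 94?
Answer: -45237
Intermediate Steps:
I = 194 (I = 6 + 2*94 = 6 + 188 = 194)
u = -40
(I - u*(-94)) - 41671 = (194 - 1*(-40)*(-94)) - 41671 = (194 + 40*(-94)) - 41671 = (194 - 3760) - 41671 = -3566 - 41671 = -45237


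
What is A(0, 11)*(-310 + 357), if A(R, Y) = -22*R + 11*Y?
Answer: 5687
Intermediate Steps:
A(0, 11)*(-310 + 357) = (-22*0 + 11*11)*(-310 + 357) = (0 + 121)*47 = 121*47 = 5687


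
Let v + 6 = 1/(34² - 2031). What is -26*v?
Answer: 136526/875 ≈ 156.03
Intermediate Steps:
v = -5251/875 (v = -6 + 1/(34² - 2031) = -6 + 1/(1156 - 2031) = -6 + 1/(-875) = -6 - 1/875 = -5251/875 ≈ -6.0011)
-26*v = -26*(-5251/875) = 136526/875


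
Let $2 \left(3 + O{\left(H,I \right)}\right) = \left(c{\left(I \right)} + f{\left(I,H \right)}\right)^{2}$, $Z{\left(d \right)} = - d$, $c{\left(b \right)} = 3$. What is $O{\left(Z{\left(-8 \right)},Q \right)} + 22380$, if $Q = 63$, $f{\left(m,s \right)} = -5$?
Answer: $22379$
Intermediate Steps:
$O{\left(H,I \right)} = -1$ ($O{\left(H,I \right)} = -3 + \frac{\left(3 - 5\right)^{2}}{2} = -3 + \frac{\left(-2\right)^{2}}{2} = -3 + \frac{1}{2} \cdot 4 = -3 + 2 = -1$)
$O{\left(Z{\left(-8 \right)},Q \right)} + 22380 = -1 + 22380 = 22379$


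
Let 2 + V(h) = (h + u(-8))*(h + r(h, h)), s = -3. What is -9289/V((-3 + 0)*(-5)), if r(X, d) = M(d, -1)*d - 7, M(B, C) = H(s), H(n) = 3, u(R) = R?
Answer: -9289/369 ≈ -25.173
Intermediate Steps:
M(B, C) = 3
r(X, d) = -7 + 3*d (r(X, d) = 3*d - 7 = -7 + 3*d)
V(h) = -2 + (-8 + h)*(-7 + 4*h) (V(h) = -2 + (h - 8)*(h + (-7 + 3*h)) = -2 + (-8 + h)*(-7 + 4*h))
-9289/V((-3 + 0)*(-5)) = -9289/(54 - 39*(-3 + 0)*(-5) + 4*((-3 + 0)*(-5))²) = -9289/(54 - (-117)*(-5) + 4*(-3*(-5))²) = -9289/(54 - 39*15 + 4*15²) = -9289/(54 - 585 + 4*225) = -9289/(54 - 585 + 900) = -9289/369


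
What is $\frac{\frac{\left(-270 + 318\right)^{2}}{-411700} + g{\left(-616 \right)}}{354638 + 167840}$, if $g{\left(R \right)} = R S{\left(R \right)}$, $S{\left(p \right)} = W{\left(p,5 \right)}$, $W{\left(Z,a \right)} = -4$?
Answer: $\frac{126803312}{26888024075} \approx 0.004716$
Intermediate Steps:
$S{\left(p \right)} = -4$
$g{\left(R \right)} = - 4 R$ ($g{\left(R \right)} = R \left(-4\right) = - 4 R$)
$\frac{\frac{\left(-270 + 318\right)^{2}}{-411700} + g{\left(-616 \right)}}{354638 + 167840} = \frac{\frac{\left(-270 + 318\right)^{2}}{-411700} - -2464}{354638 + 167840} = \frac{48^{2} \left(- \frac{1}{411700}\right) + 2464}{522478} = \left(2304 \left(- \frac{1}{411700}\right) + 2464\right) \frac{1}{522478} = \left(- \frac{576}{102925} + 2464\right) \frac{1}{522478} = \frac{253606624}{102925} \cdot \frac{1}{522478} = \frac{126803312}{26888024075}$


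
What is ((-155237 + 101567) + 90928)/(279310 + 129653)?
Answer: 37258/408963 ≈ 0.091104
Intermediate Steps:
((-155237 + 101567) + 90928)/(279310 + 129653) = (-53670 + 90928)/408963 = 37258*(1/408963) = 37258/408963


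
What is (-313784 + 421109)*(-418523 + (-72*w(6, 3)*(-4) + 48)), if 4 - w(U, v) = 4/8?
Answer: -44804645775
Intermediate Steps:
w(U, v) = 7/2 (w(U, v) = 4 - 4/8 = 4 - 1*½ = 4 - ½ = 7/2)
(-313784 + 421109)*(-418523 + (-72*w(6, 3)*(-4) + 48)) = (-313784 + 421109)*(-418523 + (-252*(-4) + 48)) = 107325*(-418523 + (-72*(-14) + 48)) = 107325*(-418523 + (1008 + 48)) = 107325*(-418523 + 1056) = 107325*(-417467) = -44804645775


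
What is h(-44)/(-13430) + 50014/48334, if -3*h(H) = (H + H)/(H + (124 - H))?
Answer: 15616480628/15092170665 ≈ 1.0347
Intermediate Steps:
h(H) = -H/186 (h(H) = -(H + H)/(3*(H + (124 - H))) = -2*H/(3*124) = -H/186)
h(-44)/(-13430) + 50014/48334 = -1/186*(-44)/(-13430) + 50014/48334 = (22/93)*(-1/13430) + 50014*(1/48334) = -11/624495 + 25007/24167 = 15616480628/15092170665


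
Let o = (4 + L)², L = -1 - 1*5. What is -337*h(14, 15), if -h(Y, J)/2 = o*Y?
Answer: 37744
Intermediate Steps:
L = -6 (L = -1 - 5 = -6)
o = 4 (o = (4 - 6)² = (-2)² = 4)
h(Y, J) = -8*Y
-337*h(14, 15) = -(-2696)*14 = -337*(-112) = 37744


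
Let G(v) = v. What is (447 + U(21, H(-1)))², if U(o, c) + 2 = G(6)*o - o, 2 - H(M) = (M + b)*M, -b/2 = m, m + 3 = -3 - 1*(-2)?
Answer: 302500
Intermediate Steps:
m = -4 (m = -3 + (-3 - 1*(-2)) = -3 + (-3 + 2) = -3 - 1 = -4)
b = 8 (b = -2*(-4) = 8)
H(M) = 2 - M*(8 + M) (H(M) = 2 - (M + 8)*M = 2 - (8 + M)*M = 2 - M*(8 + M))
U(o, c) = -2 + 5*o (U(o, c) = -2 + (6*o - o) = -2 + 5*o)
(447 + U(21, H(-1)))² = (447 + (-2 + 5*21))² = (447 + (-2 + 105))² = (447 + 103)² = 550² = 302500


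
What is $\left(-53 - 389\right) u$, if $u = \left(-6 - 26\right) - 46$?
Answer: $34476$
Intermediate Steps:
$u = -78$ ($u = -32 - 46 = -78$)
$\left(-53 - 389\right) u = \left(-53 - 389\right) \left(-78\right) = \left(-442\right) \left(-78\right) = 34476$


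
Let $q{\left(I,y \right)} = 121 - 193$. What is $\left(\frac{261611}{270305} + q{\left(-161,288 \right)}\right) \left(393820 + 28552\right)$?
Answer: $- \frac{1158527115404}{38615} \approx -3.0002 \cdot 10^{7}$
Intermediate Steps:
$q{\left(I,y \right)} = -72$
$\left(\frac{261611}{270305} + q{\left(-161,288 \right)}\right) \left(393820 + 28552\right) = \left(\frac{261611}{270305} - 72\right) \left(393820 + 28552\right) = \left(261611 \cdot \frac{1}{270305} - 72\right) 422372 = \left(\frac{37373}{38615} - 72\right) 422372 = \left(- \frac{2742907}{38615}\right) 422372 = - \frac{1158527115404}{38615}$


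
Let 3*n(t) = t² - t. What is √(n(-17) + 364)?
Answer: √466 ≈ 21.587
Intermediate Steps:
n(t) = -t/3 + t²/3 (n(t) = (t² - t)/3 = -t/3 + t²/3)
√(n(-17) + 364) = √((⅓)*(-17)*(-1 - 17) + 364) = √((⅓)*(-17)*(-18) + 364) = √(102 + 364) = √466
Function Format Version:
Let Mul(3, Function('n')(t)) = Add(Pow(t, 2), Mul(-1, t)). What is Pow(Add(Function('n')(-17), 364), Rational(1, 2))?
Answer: Pow(466, Rational(1, 2)) ≈ 21.587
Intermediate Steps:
Function('n')(t) = Add(Mul(Rational(-1, 3), t), Mul(Rational(1, 3), Pow(t, 2))) (Function('n')(t) = Mul(Rational(1, 3), Add(Pow(t, 2), Mul(-1, t))) = Add(Mul(Rational(-1, 3), t), Mul(Rational(1, 3), Pow(t, 2))))
Pow(Add(Function('n')(-17), 364), Rational(1, 2)) = Pow(Add(Mul(Rational(1, 3), -17, Add(-1, -17)), 364), Rational(1, 2)) = Pow(Add(Mul(Rational(1, 3), -17, -18), 364), Rational(1, 2)) = Pow(Add(102, 364), Rational(1, 2)) = Pow(466, Rational(1, 2))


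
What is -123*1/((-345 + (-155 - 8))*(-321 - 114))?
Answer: -41/73660 ≈ -0.00055661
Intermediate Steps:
-123*1/((-345 + (-155 - 8))*(-321 - 114)) = -123*(-1/(435*(-345 - 163))) = -123/((-435*(-508))) = -123/220980 = -123*1/220980 = -41/73660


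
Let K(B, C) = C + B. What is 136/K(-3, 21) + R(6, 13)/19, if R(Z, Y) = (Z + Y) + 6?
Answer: 1517/171 ≈ 8.8713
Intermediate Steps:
K(B, C) = B + C
R(Z, Y) = 6 + Y + Z (R(Z, Y) = (Y + Z) + 6 = 6 + Y + Z)
136/K(-3, 21) + R(6, 13)/19 = 136/(-3 + 21) + (6 + 13 + 6)/19 = 136/18 + 25*(1/19) = 136*(1/18) + 25/19 = 68/9 + 25/19 = 1517/171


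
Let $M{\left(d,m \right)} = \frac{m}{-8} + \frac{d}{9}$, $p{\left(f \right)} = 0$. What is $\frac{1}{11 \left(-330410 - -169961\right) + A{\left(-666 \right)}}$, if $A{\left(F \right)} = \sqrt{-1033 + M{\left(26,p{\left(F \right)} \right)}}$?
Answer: $- \frac{15884451}{28035087072760} - \frac{3 i \sqrt{9271}}{28035087072760} \approx -5.6659 \cdot 10^{-7} - 1.0303 \cdot 10^{-11} i$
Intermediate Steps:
$M{\left(d,m \right)} = - \frac{m}{8} + \frac{d}{9}$ ($M{\left(d,m \right)} = m \left(- \frac{1}{8}\right) + d \frac{1}{9} = - \frac{m}{8} + \frac{d}{9}$)
$A{\left(F \right)} = \frac{i \sqrt{9271}}{3}$ ($A{\left(F \right)} = \sqrt{-1033 + \left(\left(- \frac{1}{8}\right) 0 + \frac{1}{9} \cdot 26\right)} = \sqrt{-1033 + \left(0 + \frac{26}{9}\right)} = \sqrt{-1033 + \frac{26}{9}} = \sqrt{- \frac{9271}{9}} = \frac{i \sqrt{9271}}{3}$)
$\frac{1}{11 \left(-330410 - -169961\right) + A{\left(-666 \right)}} = \frac{1}{11 \left(-330410 - -169961\right) + \frac{i \sqrt{9271}}{3}} = \frac{1}{11 \left(-330410 + 169961\right) + \frac{i \sqrt{9271}}{3}} = \frac{1}{11 \left(-160449\right) + \frac{i \sqrt{9271}}{3}} = \frac{1}{-1764939 + \frac{i \sqrt{9271}}{3}}$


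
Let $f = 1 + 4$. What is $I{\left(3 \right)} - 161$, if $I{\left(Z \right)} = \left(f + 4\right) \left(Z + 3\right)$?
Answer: $-107$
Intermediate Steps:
$f = 5$
$I{\left(Z \right)} = 27 + 9 Z$ ($I{\left(Z \right)} = \left(5 + 4\right) \left(Z + 3\right) = 9 \left(3 + Z\right) = 27 + 9 Z$)
$I{\left(3 \right)} - 161 = \left(27 + 9 \cdot 3\right) - 161 = \left(27 + 27\right) - 161 = 54 - 161 = -107$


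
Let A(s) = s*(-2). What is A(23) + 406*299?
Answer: 121348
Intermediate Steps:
A(s) = -2*s
A(23) + 406*299 = -2*23 + 406*299 = -46 + 121394 = 121348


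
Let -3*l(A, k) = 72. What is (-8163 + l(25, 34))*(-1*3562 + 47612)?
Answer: -360637350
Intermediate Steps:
l(A, k) = -24 (l(A, k) = -⅓*72 = -24)
(-8163 + l(25, 34))*(-1*3562 + 47612) = (-8163 - 24)*(-1*3562 + 47612) = -8187*(-3562 + 47612) = -8187*44050 = -360637350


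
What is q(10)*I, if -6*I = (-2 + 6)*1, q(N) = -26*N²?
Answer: 5200/3 ≈ 1733.3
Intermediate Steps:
I = -⅔ (I = -(-2 + 6)/6 = -2/3 = -⅙*4 = -⅔ ≈ -0.66667)
q(10)*I = -26*10²*(-⅔) = -26*100*(-⅔) = -2600*(-⅔) = 5200/3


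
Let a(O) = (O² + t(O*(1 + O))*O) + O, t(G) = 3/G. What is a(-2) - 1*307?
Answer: -308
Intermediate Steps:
a(O) = O + O² + 3/(1 + O) (a(O) = (O² + (3/((O*(1 + O))))*O) + O = (O² + (3*(1/(O*(1 + O))))*O) + O = (O² + (3/(O*(1 + O)))*O) + O = (O² + 3/(1 + O)) + O = O + O² + 3/(1 + O))
a(-2) - 1*307 = (-2 + (-2)² + 3/(1 - 2)) - 1*307 = (-2 + 4 + 3/(-1)) - 307 = (-2 + 4 + 3*(-1)) - 307 = (-2 + 4 - 3) - 307 = -1 - 307 = -308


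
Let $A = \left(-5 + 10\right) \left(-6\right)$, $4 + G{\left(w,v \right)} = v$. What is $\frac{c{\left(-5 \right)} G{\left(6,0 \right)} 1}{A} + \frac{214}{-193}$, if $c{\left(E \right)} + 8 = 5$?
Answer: $- \frac{1456}{965} \approx -1.5088$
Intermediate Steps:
$c{\left(E \right)} = -3$ ($c{\left(E \right)} = -8 + 5 = -3$)
$G{\left(w,v \right)} = -4 + v$
$A = -30$ ($A = 5 \left(-6\right) = -30$)
$\frac{c{\left(-5 \right)} G{\left(6,0 \right)} 1}{A} + \frac{214}{-193} = \frac{- 3 \left(-4 + 0\right) 1}{-30} + \frac{214}{-193} = \left(-3\right) \left(-4\right) 1 \left(- \frac{1}{30}\right) + 214 \left(- \frac{1}{193}\right) = 12 \cdot 1 \left(- \frac{1}{30}\right) - \frac{214}{193} = 12 \left(- \frac{1}{30}\right) - \frac{214}{193} = - \frac{2}{5} - \frac{214}{193} = - \frac{1456}{965}$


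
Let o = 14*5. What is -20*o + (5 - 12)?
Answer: -1407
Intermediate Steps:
o = 70
-20*o + (5 - 12) = -20*70 + (5 - 12) = -1400 - 7 = -1407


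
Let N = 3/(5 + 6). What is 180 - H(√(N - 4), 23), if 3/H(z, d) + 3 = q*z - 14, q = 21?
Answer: 3827361/21260 + 63*I*√451/21260 ≈ 180.03 + 0.062931*I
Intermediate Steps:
N = 3/11 ≈ 0.27273
H(z, d) = 3/(-17 + 21*z) (H(z, d) = 3/(-3 + (21*z - 14)) = 3/(-3 + (-14 + 21*z)) = 3/(-17 + 21*z))
180 - H(√(N - 4), 23) = 180 - 3/(-17 + 21*√(3/11 - 4)) = 180 - 3/(-17 + 21*√(-41/11)) = 180 - 3/(-17 + 21*(I*√451/11)) = 180 - 3/(-17 + 21*I*√451/11)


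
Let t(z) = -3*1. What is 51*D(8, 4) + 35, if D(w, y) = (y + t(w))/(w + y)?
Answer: 157/4 ≈ 39.250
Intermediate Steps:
t(z) = -3
D(w, y) = (-3 + y)/(w + y) (D(w, y) = (y - 3)/(w + y) = (-3 + y)/(w + y))
51*D(8, 4) + 35 = 51*((-3 + 4)/(8 + 4)) + 35 = 51*(1/12) + 35 = 17/4 + 35 = 157/4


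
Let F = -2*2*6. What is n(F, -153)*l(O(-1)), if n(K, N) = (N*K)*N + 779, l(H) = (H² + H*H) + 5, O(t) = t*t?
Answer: -3927259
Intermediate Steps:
F = -24 (F = -4*6 = -24)
O(t) = t²
l(H) = 5 + 2*H² (l(H) = (H² + H²) + 5 = 2*H² + 5 = 5 + 2*H²)
n(K, N) = 779 + K*N² (n(K, N) = (K*N)*N + 779 = K*N² + 779 = 779 + K*N²)
n(F, -153)*l(O(-1)) = (779 - 24*(-153)²)*(5 + 2*((-1)²)²) = (779 - 24*23409)*(5 + 2*1²) = (779 - 561816)*(5 + 2*1) = -561037*(5 + 2) = -561037*7 = -3927259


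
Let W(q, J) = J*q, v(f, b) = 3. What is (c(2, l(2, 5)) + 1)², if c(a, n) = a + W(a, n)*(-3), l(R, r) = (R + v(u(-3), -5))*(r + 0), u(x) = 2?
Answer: 21609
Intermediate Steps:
l(R, r) = r*(3 + R) (l(R, r) = (R + 3)*(r + 0) = (3 + R)*r = r*(3 + R))
c(a, n) = a - 3*a*n (c(a, n) = a + (n*a)*(-3) = a + (a*n)*(-3) = a - 3*a*n)
(c(2, l(2, 5)) + 1)² = (2*(1 - 15*(3 + 2)) + 1)² = (2*(1 - 15*5) + 1)² = (2*(1 - 3*25) + 1)² = (2*(1 - 75) + 1)² = (2*(-74) + 1)² = (-148 + 1)² = (-147)² = 21609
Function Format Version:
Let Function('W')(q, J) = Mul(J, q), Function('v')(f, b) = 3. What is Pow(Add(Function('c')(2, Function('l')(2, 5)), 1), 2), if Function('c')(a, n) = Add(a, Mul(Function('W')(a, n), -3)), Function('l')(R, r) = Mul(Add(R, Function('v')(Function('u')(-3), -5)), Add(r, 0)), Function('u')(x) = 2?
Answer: 21609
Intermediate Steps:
Function('l')(R, r) = Mul(r, Add(3, R)) (Function('l')(R, r) = Mul(Add(R, 3), Add(r, 0)) = Mul(Add(3, R), r) = Mul(r, Add(3, R)))
Function('c')(a, n) = Add(a, Mul(-3, a, n)) (Function('c')(a, n) = Add(a, Mul(Mul(n, a), -3)) = Add(a, Mul(Mul(a, n), -3)) = Add(a, Mul(-3, a, n)))
Pow(Add(Function('c')(2, Function('l')(2, 5)), 1), 2) = Pow(Add(Mul(2, Add(1, Mul(-3, Mul(5, Add(3, 2))))), 1), 2) = Pow(Add(Mul(2, Add(1, Mul(-3, Mul(5, 5)))), 1), 2) = Pow(Add(Mul(2, Add(1, Mul(-3, 25))), 1), 2) = Pow(Add(Mul(2, Add(1, -75)), 1), 2) = Pow(Add(Mul(2, -74), 1), 2) = Pow(Add(-148, 1), 2) = Pow(-147, 2) = 21609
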